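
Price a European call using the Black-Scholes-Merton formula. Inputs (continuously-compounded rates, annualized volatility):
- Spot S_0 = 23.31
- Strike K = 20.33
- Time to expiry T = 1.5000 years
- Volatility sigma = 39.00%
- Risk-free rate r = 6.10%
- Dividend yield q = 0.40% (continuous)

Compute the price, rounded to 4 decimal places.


Answer: Price = 6.6557

Derivation:
d1 = (ln(S/K) + (r - q + 0.5*sigma^2) * T) / (sigma * sqrt(T)) = 0.70419653
d2 = d1 - sigma * sqrt(T) = 0.22654603
exp(-rT) = 0.91256132; exp(-qT) = 0.99401796
C = S_0 * exp(-qT) * N(d1) - K * exp(-rT) * N(d2)
N(d1) = 0.75934480; N(d2) = 0.58961162
C = 23.3100 * 0.99401796 * 0.75934480 - 20.3300 * 0.91256132 * 0.58961162 = 6.6557


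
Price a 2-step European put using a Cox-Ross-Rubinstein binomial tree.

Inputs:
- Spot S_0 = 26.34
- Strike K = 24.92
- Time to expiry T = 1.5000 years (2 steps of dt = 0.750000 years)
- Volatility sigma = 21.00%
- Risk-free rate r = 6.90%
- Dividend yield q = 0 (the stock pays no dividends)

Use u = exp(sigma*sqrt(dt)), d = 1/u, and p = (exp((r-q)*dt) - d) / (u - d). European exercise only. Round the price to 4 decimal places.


dt = T/N = 0.750000
u = exp(sigma*sqrt(dt)) = 1.199453; d = 1/u = 0.833714
p = (exp((r-q)*dt) - d) / (u - d) = 0.599878
Discount per step: exp(-r*dt) = 0.949566
Stock lattice S(k, i) with i counting down-moves:
  k=0: S(0,0) = 26.3400
  k=1: S(1,0) = 31.5936; S(1,1) = 21.9600
  k=2: S(2,0) = 37.8950; S(2,1) = 26.3400; S(2,2) = 18.3084
Terminal payoffs V(N, i) = max(K - S_T, 0):
  V(2,0) = 0.000000; V(2,1) = 0.000000; V(2,2) = 6.611636
Backward induction: V(k, i) = exp(-r*dt) * [p * V(k+1, i) + (1-p) * V(k+1, i+1)].
  V(1,0) = exp(-r*dt) * [p*0.000000 + (1-p)*0.000000] = 0.000000
  V(1,1) = exp(-r*dt) * [p*0.000000 + (1-p)*6.611636] = 2.512040
  V(0,0) = exp(-r*dt) * [p*0.000000 + (1-p)*2.512040] = 0.954430

Answer: Price = V(0,0) = 0.9544


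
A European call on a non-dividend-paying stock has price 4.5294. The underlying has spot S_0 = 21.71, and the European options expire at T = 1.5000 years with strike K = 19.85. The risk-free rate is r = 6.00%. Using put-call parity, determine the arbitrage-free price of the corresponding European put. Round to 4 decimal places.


Put-call parity: C - P = S_0 * exp(-qT) - K * exp(-rT).
S_0 * exp(-qT) = 21.7100 * 1.00000000 = 21.71000000
K * exp(-rT) = 19.8500 * 0.91393119 = 18.14153403
P = C - S*exp(-qT) + K*exp(-rT)
P = 4.5294 - 21.71000000 + 18.14153403 = 0.9609

Answer: Put price = 0.9609


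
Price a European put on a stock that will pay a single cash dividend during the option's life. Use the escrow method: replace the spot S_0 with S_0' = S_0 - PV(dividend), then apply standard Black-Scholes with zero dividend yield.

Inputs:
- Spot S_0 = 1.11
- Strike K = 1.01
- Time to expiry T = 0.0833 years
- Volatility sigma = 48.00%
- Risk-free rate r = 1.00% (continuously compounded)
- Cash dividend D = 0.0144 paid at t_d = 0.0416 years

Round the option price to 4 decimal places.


Answer: Price = 0.0248

Derivation:
PV(D) = D * exp(-r * t_d) = 0.0144 * 0.99958409 = 0.01439401
S_0' = S_0 - PV(D) = 1.1100 - 0.01439401 = 1.09560599
d1 = (ln(S_0'/K) + (r + sigma^2/2)*T) / (sigma*sqrt(T)) = 0.66254420
d2 = d1 - sigma*sqrt(T) = 0.52400785
exp(-rT) = 0.99916735
N(-d1) = 0.25381126; N(-d2) = 0.30013654
P = K * exp(-rT) * N(-d2) - S_0' * N(-d1) = 1.0100 * 0.99916735 * 0.30013654 - 1.09560599 * 0.25381126 = 0.0248


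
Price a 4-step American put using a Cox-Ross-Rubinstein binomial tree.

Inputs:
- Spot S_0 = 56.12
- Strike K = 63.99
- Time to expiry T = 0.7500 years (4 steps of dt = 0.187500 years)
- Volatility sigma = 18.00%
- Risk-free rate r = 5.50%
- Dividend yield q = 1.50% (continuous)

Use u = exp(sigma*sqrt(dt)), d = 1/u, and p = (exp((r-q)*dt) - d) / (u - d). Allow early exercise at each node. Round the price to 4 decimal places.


Answer: Price = V(0,0) = 8.0230

Derivation:
dt = T/N = 0.187500
u = exp(sigma*sqrt(dt)) = 1.081060; d = 1/u = 0.925018
p = (exp((r-q)*dt) - d) / (u - d) = 0.528769
Discount per step: exp(-r*dt) = 0.989740
Stock lattice S(k, i) with i counting down-moves:
  k=0: S(0,0) = 56.1200
  k=1: S(1,0) = 60.6691; S(1,1) = 51.9120
  k=2: S(2,0) = 65.5870; S(2,1) = 56.1200; S(2,2) = 48.0195
  k=3: S(3,0) = 70.9035; S(3,1) = 60.6691; S(3,2) = 51.9120; S(3,3) = 44.4189
  k=4: S(4,0) = 76.6509; S(4,1) = 65.5870; S(4,2) = 56.1200; S(4,3) = 48.0195; S(4,4) = 41.0883
Terminal payoffs V(N, i) = max(K - S_T, 0):
  V(4,0) = 0.000000; V(4,1) = 0.000000; V(4,2) = 7.870000; V(4,3) = 15.970476; V(4,4) = 22.901712
Backward induction: V(k, i) = exp(-r*dt) * [p * V(k+1, i) + (1-p) * V(k+1, i+1)]; then take max(V_cont, immediate exercise) for American.
  V(3,0) = exp(-r*dt) * [p*0.000000 + (1-p)*0.000000] = 0.000000; exercise = 0.000000; V(3,0) = max -> 0.000000
  V(3,1) = exp(-r*dt) * [p*0.000000 + (1-p)*7.870000] = 3.670541; exercise = 3.320898; V(3,1) = max -> 3.670541
  V(3,2) = exp(-r*dt) * [p*7.870000 + (1-p)*15.970476] = 11.567292; exercise = 12.078000; V(3,2) = max -> 12.078000
  V(3,3) = exp(-r*dt) * [p*15.970476 + (1-p)*22.901712] = 19.039332; exercise = 19.571085; V(3,3) = max -> 19.571085
  V(2,0) = exp(-r*dt) * [p*0.000000 + (1-p)*3.670541] = 1.711928; exercise = 0.000000; V(2,0) = max -> 1.711928
  V(2,1) = exp(-r*dt) * [p*3.670541 + (1-p)*12.078000] = 7.554093; exercise = 7.870000; V(2,1) = max -> 7.870000
  V(2,2) = exp(-r*dt) * [p*12.078000 + (1-p)*19.571085] = 15.448835; exercise = 15.970476; V(2,2) = max -> 15.970476
  V(1,0) = exp(-r*dt) * [p*1.711928 + (1-p)*7.870000] = 4.566468; exercise = 3.320898; V(1,0) = max -> 4.566468
  V(1,1) = exp(-r*dt) * [p*7.870000 + (1-p)*15.970476] = 11.567292; exercise = 12.078000; V(1,1) = max -> 12.078000
  V(0,0) = exp(-r*dt) * [p*4.566468 + (1-p)*12.078000] = 8.022971; exercise = 7.870000; V(0,0) = max -> 8.022971


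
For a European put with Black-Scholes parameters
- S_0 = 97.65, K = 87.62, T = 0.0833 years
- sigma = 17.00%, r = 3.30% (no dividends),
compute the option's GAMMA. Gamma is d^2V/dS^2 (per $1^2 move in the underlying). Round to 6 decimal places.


d1 = 2.2894743404; d2 = 2.2404093834
phi(d1) = 0.0290195682; exp(-qT) = 1.0000000000; exp(-rT) = 0.9972548748
Gamma = exp(-qT) * phi(d1) / (S * sigma * sqrt(T)) = 1.0000000000 * 0.0290195682 / (97.6500 * 0.1700 * 0.2886173938) = 0.006057

Answer: Gamma = 0.006057


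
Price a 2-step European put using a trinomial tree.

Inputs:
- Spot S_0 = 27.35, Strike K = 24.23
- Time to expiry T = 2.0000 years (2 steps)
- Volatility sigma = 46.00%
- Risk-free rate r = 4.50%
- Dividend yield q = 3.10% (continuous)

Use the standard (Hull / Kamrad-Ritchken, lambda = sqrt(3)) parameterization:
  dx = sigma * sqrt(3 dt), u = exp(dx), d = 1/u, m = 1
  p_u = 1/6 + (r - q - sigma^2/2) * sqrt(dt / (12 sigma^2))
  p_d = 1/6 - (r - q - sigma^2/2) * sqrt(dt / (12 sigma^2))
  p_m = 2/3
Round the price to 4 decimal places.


Answer: Price = V(0,0) = 4.1108

Derivation:
dt = T/N = 1.000000; dx = sigma*sqrt(3*dt) = 0.796743
u = exp(dx) = 2.218305; d = 1/u = 0.450795
p_u = 0.109057, p_m = 0.666667, p_d = 0.224276
Discount per step: exp(-r*dt) = 0.955997
Stock lattice S(k, j) with j the centered position index:
  k=0: S(0,+0) = 27.3500
  k=1: S(1,-1) = 12.3292; S(1,+0) = 27.3500; S(1,+1) = 60.6706
  k=2: S(2,-2) = 5.5580; S(2,-1) = 12.3292; S(2,+0) = 27.3500; S(2,+1) = 60.6706; S(2,+2) = 134.5860
Terminal payoffs V(N, j) = max(K - S_T, 0):
  V(2,-2) = 18.672047; V(2,-1) = 11.900766; V(2,+0) = 0.000000; V(2,+1) = 0.000000; V(2,+2) = 0.000000
Backward induction: V(k, j) = exp(-r*dt) * [p_u * V(k+1, j+1) + p_m * V(k+1, j) + p_d * V(k+1, j-1)]
  V(1,-1) = exp(-r*dt) * [p_u*0.000000 + p_m*11.900766 + p_d*18.672047] = 11.588162
  V(1,+0) = exp(-r*dt) * [p_u*0.000000 + p_m*0.000000 + p_d*11.900766] = 2.551613
  V(1,+1) = exp(-r*dt) * [p_u*0.000000 + p_m*0.000000 + p_d*0.000000] = 0.000000
  V(0,+0) = exp(-r*dt) * [p_u*0.000000 + p_m*2.551613 + p_d*11.588162] = 4.110812


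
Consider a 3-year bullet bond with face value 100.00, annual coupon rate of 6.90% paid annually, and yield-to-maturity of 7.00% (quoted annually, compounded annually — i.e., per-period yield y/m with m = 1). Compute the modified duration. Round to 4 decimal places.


Answer: Modified duration = 2.6264

Derivation:
Coupon per period c = face * coupon_rate / m = 6.900000
Periods per year m = 1; per-period yield y/m = 0.070000
Number of cashflows N = 3
Cashflows (t years, CF_t, discount factor 1/(1+y/m)^(m*t), PV):
  t = 1.0000: CF_t = 6.900000, DF = 0.934579, PV = 6.448598
  t = 2.0000: CF_t = 6.900000, DF = 0.873439, PV = 6.026727
  t = 3.0000: CF_t = 106.900000, DF = 0.816298, PV = 87.262243
Price P = sum_t PV_t = 99.737568
First compute Macaulay numerator sum_t t * PV_t:
  t * PV_t at t = 1.0000: 6.448598
  t * PV_t at t = 2.0000: 12.053454
  t * PV_t at t = 3.0000: 261.786729
Macaulay duration D = 280.288782 / 99.737568 = 2.810263
Modified duration = D / (1 + y/m) = 2.810263 / (1 + 0.070000) = 2.626414


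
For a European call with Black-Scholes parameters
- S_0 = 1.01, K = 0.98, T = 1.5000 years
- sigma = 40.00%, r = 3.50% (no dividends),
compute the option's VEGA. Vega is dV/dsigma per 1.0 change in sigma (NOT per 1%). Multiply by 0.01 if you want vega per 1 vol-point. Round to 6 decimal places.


d1 = 0.4136637820; d2 = -0.0762341666
phi(d1) = 0.3662286567; exp(-qT) = 1.0000000000; exp(-rT) = 0.9488543211
Vega = S * exp(-qT) * phi(d1) * sqrt(T) = 1.0100 * 1.0000000000 * 0.3662286567 * 1.2247448714 = 0.453022

Answer: Vega = 0.453022


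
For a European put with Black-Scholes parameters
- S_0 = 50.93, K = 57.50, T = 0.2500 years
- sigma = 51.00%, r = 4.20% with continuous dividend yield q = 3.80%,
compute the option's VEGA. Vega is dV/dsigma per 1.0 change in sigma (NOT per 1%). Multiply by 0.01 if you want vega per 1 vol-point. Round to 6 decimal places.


d1 = -0.3443933604; d2 = -0.5993933604
phi(d1) = 0.3759715037; exp(-qT) = 0.9905449824; exp(-rT) = 0.9895549326
Vega = S * exp(-qT) * phi(d1) * sqrt(T) = 50.9300 * 0.9905449824 * 0.3759715037 * 0.5000000000 = 9.483591

Answer: Vega = 9.483591


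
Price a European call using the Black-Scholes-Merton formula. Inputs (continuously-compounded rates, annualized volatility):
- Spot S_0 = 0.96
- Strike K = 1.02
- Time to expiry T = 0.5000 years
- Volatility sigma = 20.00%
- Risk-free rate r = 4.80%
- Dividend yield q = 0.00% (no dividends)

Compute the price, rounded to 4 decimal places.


Answer: Price = 0.0391

Derivation:
d1 = (ln(S/K) + (r - q + 0.5*sigma^2) * T) / (sigma * sqrt(T)) = -0.18826451
d2 = d1 - sigma * sqrt(T) = -0.32968586
exp(-rT) = 0.97628571; exp(-qT) = 1.00000000
C = S_0 * exp(-qT) * N(d1) - K * exp(-rT) * N(d2)
N(d1) = 0.42533465; N(d2) = 0.37081867
C = 0.9600 * 1.00000000 * 0.42533465 - 1.0200 * 0.97628571 * 0.37081867 = 0.0391


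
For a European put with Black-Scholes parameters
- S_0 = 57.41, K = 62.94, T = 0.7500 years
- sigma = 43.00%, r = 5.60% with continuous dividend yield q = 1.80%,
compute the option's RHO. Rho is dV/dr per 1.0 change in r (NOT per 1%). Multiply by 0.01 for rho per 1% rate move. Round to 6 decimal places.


Answer: Rho = -28.937406

Derivation:
d1 = 0.0157740486; d2 = -0.3566168750
phi(d1) = 0.3988926510; exp(-qT) = 0.9865907163; exp(-rT) = 0.9588697806
N(-d2) = 0.6393106787
Rho = -K*T*exp(-rT)*N(-d2) = -62.9400 * 0.7500 * 0.9588697806 * 0.6393106787 = -28.937406


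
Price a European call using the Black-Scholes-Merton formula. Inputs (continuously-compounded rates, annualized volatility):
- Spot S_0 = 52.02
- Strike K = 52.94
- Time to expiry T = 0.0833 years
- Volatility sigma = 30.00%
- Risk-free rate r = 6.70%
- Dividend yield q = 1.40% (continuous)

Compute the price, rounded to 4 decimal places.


d1 = (ln(S/K) + (r - q + 0.5*sigma^2) * T) / (sigma * sqrt(T)) = -0.10818864
d2 = d1 - sigma * sqrt(T) = -0.19477386
exp(-rT) = 0.99443445; exp(-qT) = 0.99883448
C = S_0 * exp(-qT) * N(d1) - K * exp(-rT) * N(d2)
N(d1) = 0.45692303; N(d2) = 0.42278500
C = 52.0200 * 0.99883448 * 0.45692303 - 52.9400 * 0.99443445 * 0.42278500 = 1.4838

Answer: Price = 1.4838


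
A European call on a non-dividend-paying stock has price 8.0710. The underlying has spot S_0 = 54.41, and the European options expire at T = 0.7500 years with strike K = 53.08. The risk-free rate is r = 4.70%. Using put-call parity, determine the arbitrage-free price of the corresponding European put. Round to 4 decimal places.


Put-call parity: C - P = S_0 * exp(-qT) - K * exp(-rT).
S_0 * exp(-qT) = 54.4100 * 1.00000000 = 54.41000000
K * exp(-rT) = 53.0800 * 0.96536405 = 51.24152351
P = C - S*exp(-qT) + K*exp(-rT)
P = 8.0710 - 54.41000000 + 51.24152351 = 4.9025

Answer: Put price = 4.9025


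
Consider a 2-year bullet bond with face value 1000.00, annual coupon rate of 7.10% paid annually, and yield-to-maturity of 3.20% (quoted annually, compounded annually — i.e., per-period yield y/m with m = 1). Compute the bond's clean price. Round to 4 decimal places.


Answer: Price = 1074.4096

Derivation:
Coupon per period c = face * coupon_rate / m = 71.000000
Periods per year m = 1; per-period yield y/m = 0.032000
Number of cashflows N = 2
Cashflows (t years, CF_t, discount factor 1/(1+y/m)^(m*t), PV):
  t = 1.0000: CF_t = 71.000000, DF = 0.968992, PV = 68.798450
  t = 2.0000: CF_t = 1071.000000, DF = 0.938946, PV = 1005.611141
Price P = sum_t PV_t = 1074.409591


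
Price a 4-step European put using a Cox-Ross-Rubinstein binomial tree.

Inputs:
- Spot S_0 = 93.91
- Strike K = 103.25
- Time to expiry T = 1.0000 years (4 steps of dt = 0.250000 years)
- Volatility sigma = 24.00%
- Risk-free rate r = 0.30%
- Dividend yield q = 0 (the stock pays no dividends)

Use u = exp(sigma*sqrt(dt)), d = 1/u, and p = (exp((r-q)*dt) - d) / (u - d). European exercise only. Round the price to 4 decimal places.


Answer: Price = V(0,0) = 15.0456

Derivation:
dt = T/N = 0.250000
u = exp(sigma*sqrt(dt)) = 1.127497; d = 1/u = 0.886920
p = (exp((r-q)*dt) - d) / (u - d) = 0.473155
Discount per step: exp(-r*dt) = 0.999250
Stock lattice S(k, i) with i counting down-moves:
  k=0: S(0,0) = 93.9100
  k=1: S(1,0) = 105.8832; S(1,1) = 83.2907
  k=2: S(2,0) = 119.3830; S(2,1) = 93.9100; S(2,2) = 73.8722
  k=3: S(3,0) = 134.6040; S(3,1) = 105.8832; S(3,2) = 83.2907; S(3,3) = 65.5188
  k=4: S(4,0) = 151.7655; S(4,1) = 119.3830; S(4,2) = 93.9100; S(4,3) = 73.8722; S(4,4) = 58.1099
Terminal payoffs V(N, i) = max(K - S_T, 0):
  V(4,0) = 0.000000; V(4,1) = 0.000000; V(4,2) = 9.340000; V(4,3) = 29.377778; V(4,4) = 45.140052
Backward induction: V(k, i) = exp(-r*dt) * [p * V(k+1, i) + (1-p) * V(k+1, i+1)].
  V(3,0) = exp(-r*dt) * [p*0.000000 + (1-p)*0.000000] = 0.000000
  V(3,1) = exp(-r*dt) * [p*0.000000 + (1-p)*9.340000] = 4.917047
  V(3,2) = exp(-r*dt) * [p*9.340000 + (1-p)*29.377778] = 19.881893
  V(3,3) = exp(-r*dt) * [p*29.377778 + (1-p)*45.140052] = 37.653808
  V(2,0) = exp(-r*dt) * [p*0.000000 + (1-p)*4.917047] = 2.588581
  V(2,1) = exp(-r*dt) * [p*4.917047 + (1-p)*19.881893] = 12.791609
  V(2,2) = exp(-r*dt) * [p*19.881893 + (1-p)*37.653808] = 29.223019
  V(1,0) = exp(-r*dt) * [p*2.588581 + (1-p)*12.791609] = 7.958029
  V(1,1) = exp(-r*dt) * [p*12.791609 + (1-p)*29.223019] = 21.432341
  V(0,0) = exp(-r*dt) * [p*7.958029 + (1-p)*21.432341] = 15.045619


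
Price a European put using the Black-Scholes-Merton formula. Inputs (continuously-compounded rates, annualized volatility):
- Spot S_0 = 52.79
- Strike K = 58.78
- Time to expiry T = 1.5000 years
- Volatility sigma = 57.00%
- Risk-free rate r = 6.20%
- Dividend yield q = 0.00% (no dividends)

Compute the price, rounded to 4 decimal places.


Answer: Price = 14.9021

Derivation:
d1 = (ln(S/K) + (r - q + 0.5*sigma^2) * T) / (sigma * sqrt(T)) = 0.32831058
d2 = d1 - sigma * sqrt(T) = -0.36979400
exp(-rT) = 0.91119350; exp(-qT) = 1.00000000
P = K * exp(-rT) * N(-d2) - S_0 * exp(-qT) * N(-d1)
N(-d1) = 0.37133842; N(-d2) = 0.64423201
P = 58.7800 * 0.91119350 * 0.64423201 - 52.7900 * 1.00000000 * 0.37133842 = 14.9021


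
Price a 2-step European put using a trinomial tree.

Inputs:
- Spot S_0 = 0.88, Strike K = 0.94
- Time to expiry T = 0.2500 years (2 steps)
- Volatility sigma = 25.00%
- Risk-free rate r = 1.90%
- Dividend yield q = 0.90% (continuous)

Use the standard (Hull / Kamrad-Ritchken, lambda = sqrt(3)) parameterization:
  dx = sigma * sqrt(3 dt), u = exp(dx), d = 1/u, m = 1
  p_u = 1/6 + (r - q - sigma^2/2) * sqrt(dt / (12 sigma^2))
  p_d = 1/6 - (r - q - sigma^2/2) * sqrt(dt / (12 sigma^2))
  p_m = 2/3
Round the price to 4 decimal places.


dt = T/N = 0.125000; dx = sigma*sqrt(3*dt) = 0.153093
u = exp(dx) = 1.165433; d = 1/u = 0.858050
p_u = 0.157991, p_m = 0.666667, p_d = 0.175342
Discount per step: exp(-r*dt) = 0.997628
Stock lattice S(k, j) with j the centered position index:
  k=0: S(0,+0) = 0.8800
  k=1: S(1,-1) = 0.7551; S(1,+0) = 0.8800; S(1,+1) = 1.0256
  k=2: S(2,-2) = 0.6479; S(2,-1) = 0.7551; S(2,+0) = 0.8800; S(2,+1) = 1.0256; S(2,+2) = 1.1952
Terminal payoffs V(N, j) = max(K - S_T, 0):
  V(2,-2) = 0.292100; V(2,-1) = 0.184916; V(2,+0) = 0.060000; V(2,+1) = 0.000000; V(2,+2) = 0.000000
Backward induction: V(k, j) = exp(-r*dt) * [p_u * V(k+1, j+1) + p_m * V(k+1, j) + p_d * V(k+1, j-1)]
  V(1,-1) = exp(-r*dt) * [p_u*0.060000 + p_m*0.184916 + p_d*0.292100] = 0.183538
  V(1,+0) = exp(-r*dt) * [p_u*0.000000 + p_m*0.060000 + p_d*0.184916] = 0.072252
  V(1,+1) = exp(-r*dt) * [p_u*0.000000 + p_m*0.000000 + p_d*0.060000] = 0.010496
  V(0,+0) = exp(-r*dt) * [p_u*0.010496 + p_m*0.072252 + p_d*0.183538] = 0.081813

Answer: Price = V(0,0) = 0.0818


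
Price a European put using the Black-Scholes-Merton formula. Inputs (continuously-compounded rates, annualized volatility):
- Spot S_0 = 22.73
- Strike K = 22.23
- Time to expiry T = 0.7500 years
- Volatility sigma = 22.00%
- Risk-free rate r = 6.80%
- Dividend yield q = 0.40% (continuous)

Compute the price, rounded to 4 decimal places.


d1 = (ln(S/K) + (r - q + 0.5*sigma^2) * T) / (sigma * sqrt(T)) = 0.46394246
d2 = d1 - sigma * sqrt(T) = 0.27341687
exp(-rT) = 0.95027867; exp(-qT) = 0.99700450
P = K * exp(-rT) * N(-d2) - S_0 * exp(-qT) * N(-d1)
N(-d1) = 0.32134449; N(-d2) = 0.39226639
P = 22.2300 * 0.95027867 * 0.39226639 - 22.7300 * 0.99700450 * 0.32134449 = 1.0042

Answer: Price = 1.0042


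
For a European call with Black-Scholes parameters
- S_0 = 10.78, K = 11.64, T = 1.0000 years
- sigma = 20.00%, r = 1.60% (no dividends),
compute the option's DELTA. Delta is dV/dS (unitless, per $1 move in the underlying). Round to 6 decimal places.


d1 = -0.2037743841; d2 = -0.4037743841
phi(d1) = 0.3907448330; exp(-qT) = 1.0000000000; exp(-rT) = 0.9841273201
N(d1) = 0.4192649057
Delta = exp(-qT) * N(d1) = 1.0000000000 * 0.4192649057 = 0.419265

Answer: Delta = 0.419265


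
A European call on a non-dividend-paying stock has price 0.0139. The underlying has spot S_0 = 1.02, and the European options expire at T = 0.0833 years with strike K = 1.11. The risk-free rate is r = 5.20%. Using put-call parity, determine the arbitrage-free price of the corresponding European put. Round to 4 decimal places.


Put-call parity: C - P = S_0 * exp(-qT) - K * exp(-rT).
S_0 * exp(-qT) = 1.0200 * 1.00000000 = 1.02000000
K * exp(-rT) = 1.1100 * 0.99567777 = 1.10520232
P = C - S*exp(-qT) + K*exp(-rT)
P = 0.0139 - 1.02000000 + 1.10520232 = 0.0991

Answer: Put price = 0.0991


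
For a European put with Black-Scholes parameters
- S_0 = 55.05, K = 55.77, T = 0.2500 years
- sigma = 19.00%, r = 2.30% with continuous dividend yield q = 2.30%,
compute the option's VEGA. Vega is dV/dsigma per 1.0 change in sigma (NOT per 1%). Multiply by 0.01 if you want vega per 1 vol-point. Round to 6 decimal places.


d1 = -0.0892813393; d2 = -0.1842813393
phi(d1) = 0.3973554289; exp(-qT) = 0.9942664996; exp(-rT) = 0.9942664996
Vega = S * exp(-qT) * phi(d1) * sqrt(T) = 55.0500 * 0.9942664996 * 0.3973554289 * 0.5000000000 = 10.874500

Answer: Vega = 10.874500


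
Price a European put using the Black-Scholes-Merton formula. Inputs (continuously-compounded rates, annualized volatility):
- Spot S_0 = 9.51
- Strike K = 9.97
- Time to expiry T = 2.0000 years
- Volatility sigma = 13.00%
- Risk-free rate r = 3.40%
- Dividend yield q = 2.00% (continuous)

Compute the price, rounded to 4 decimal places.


d1 = (ln(S/K) + (r - q + 0.5*sigma^2) * T) / (sigma * sqrt(T)) = -0.01271001
d2 = d1 - sigma * sqrt(T) = -0.19655778
exp(-rT) = 0.93426047; exp(-qT) = 0.96078944
P = K * exp(-rT) * N(-d2) - S_0 * exp(-qT) * N(-d1)
N(-d1) = 0.50507042; N(-d2) = 0.57791319
P = 9.9700 * 0.93426047 * 0.57791319 - 9.5100 * 0.96078944 * 0.50507042 = 0.7681

Answer: Price = 0.7681


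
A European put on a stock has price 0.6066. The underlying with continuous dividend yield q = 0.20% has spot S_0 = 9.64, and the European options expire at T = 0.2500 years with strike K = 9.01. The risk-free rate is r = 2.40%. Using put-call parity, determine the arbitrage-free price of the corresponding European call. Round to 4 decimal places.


Answer: Call price = 1.2857

Derivation:
Put-call parity: C - P = S_0 * exp(-qT) - K * exp(-rT).
S_0 * exp(-qT) = 9.6400 * 0.99950012 = 9.63518120
K * exp(-rT) = 9.0100 * 0.99401796 = 8.95610186
C = P + S*exp(-qT) - K*exp(-rT)
C = 0.6066 + 9.63518120 - 8.95610186 = 1.2857


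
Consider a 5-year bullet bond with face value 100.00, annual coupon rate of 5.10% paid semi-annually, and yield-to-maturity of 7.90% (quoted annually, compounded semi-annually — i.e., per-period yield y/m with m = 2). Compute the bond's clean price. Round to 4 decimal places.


Coupon per period c = face * coupon_rate / m = 2.550000
Periods per year m = 2; per-period yield y/m = 0.039500
Number of cashflows N = 10
Cashflows (t years, CF_t, discount factor 1/(1+y/m)^(m*t), PV):
  t = 0.5000: CF_t = 2.550000, DF = 0.962001, PV = 2.453102
  t = 1.0000: CF_t = 2.550000, DF = 0.925446, PV = 2.359887
  t = 1.5000: CF_t = 2.550000, DF = 0.890280, PV = 2.270213
  t = 2.0000: CF_t = 2.550000, DF = 0.856450, PV = 2.183948
  t = 2.5000: CF_t = 2.550000, DF = 0.823906, PV = 2.100960
  t = 3.0000: CF_t = 2.550000, DF = 0.792598, PV = 2.021125
  t = 3.5000: CF_t = 2.550000, DF = 0.762480, PV = 1.944324
  t = 4.0000: CF_t = 2.550000, DF = 0.733507, PV = 1.870442
  t = 4.5000: CF_t = 2.550000, DF = 0.705634, PV = 1.799367
  t = 5.0000: CF_t = 102.550000, DF = 0.678821, PV = 69.613061
Price P = sum_t PV_t = 88.616429

Answer: Price = 88.6164


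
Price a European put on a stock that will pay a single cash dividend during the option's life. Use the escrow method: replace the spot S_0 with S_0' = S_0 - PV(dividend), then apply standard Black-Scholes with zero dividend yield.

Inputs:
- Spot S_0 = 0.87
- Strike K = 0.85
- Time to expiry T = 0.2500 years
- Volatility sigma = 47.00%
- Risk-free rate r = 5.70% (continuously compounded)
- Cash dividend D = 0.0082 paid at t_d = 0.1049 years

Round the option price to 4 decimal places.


PV(D) = D * exp(-r * t_d) = 0.0082 * 0.99403854 = 0.00815112
S_0' = S_0 - PV(D) = 0.8700 - 0.00815112 = 0.86184888
d1 = (ln(S_0'/K) + (r + sigma^2/2)*T) / (sigma*sqrt(T)) = 0.23704722
d2 = d1 - sigma*sqrt(T) = 0.00204722
exp(-rT) = 0.98585105
N(-d1) = 0.40631008; N(-d2) = 0.49918328
P = K * exp(-rT) * N(-d2) - S_0' * N(-d1) = 0.8500 * 0.98585105 * 0.49918328 - 0.86184888 * 0.40631008 = 0.0681

Answer: Price = 0.0681


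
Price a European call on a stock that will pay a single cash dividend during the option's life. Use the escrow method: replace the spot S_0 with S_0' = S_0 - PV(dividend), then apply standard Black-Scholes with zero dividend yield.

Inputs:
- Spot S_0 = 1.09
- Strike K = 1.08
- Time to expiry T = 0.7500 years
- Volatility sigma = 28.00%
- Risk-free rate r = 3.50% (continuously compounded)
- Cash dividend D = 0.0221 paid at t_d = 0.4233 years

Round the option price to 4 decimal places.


PV(D) = D * exp(-r * t_d) = 0.0221 * 0.98529371 = 0.02177499
S_0' = S_0 - PV(D) = 1.0900 - 0.02177499 = 1.06822501
d1 = (ln(S_0'/K) + (r + sigma^2/2)*T) / (sigma*sqrt(T)) = 0.18428757
d2 = d1 - sigma*sqrt(T) = -0.05819955
exp(-rT) = 0.97409154
N(d1) = 0.57310607; N(d2) = 0.47679484
C = S_0' * N(d1) - K * exp(-rT) * N(d2) = 1.06822501 * 0.57310607 - 1.0800 * 0.97409154 * 0.47679484 = 0.1106

Answer: Price = 0.1106


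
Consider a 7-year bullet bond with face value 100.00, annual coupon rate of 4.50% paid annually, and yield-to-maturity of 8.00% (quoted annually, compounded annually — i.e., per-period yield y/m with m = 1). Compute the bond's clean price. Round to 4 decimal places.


Answer: Price = 81.7777

Derivation:
Coupon per period c = face * coupon_rate / m = 4.500000
Periods per year m = 1; per-period yield y/m = 0.080000
Number of cashflows N = 7
Cashflows (t years, CF_t, discount factor 1/(1+y/m)^(m*t), PV):
  t = 1.0000: CF_t = 4.500000, DF = 0.925926, PV = 4.166667
  t = 2.0000: CF_t = 4.500000, DF = 0.857339, PV = 3.858025
  t = 3.0000: CF_t = 4.500000, DF = 0.793832, PV = 3.572245
  t = 4.0000: CF_t = 4.500000, DF = 0.735030, PV = 3.307634
  t = 5.0000: CF_t = 4.500000, DF = 0.680583, PV = 3.062624
  t = 6.0000: CF_t = 4.500000, DF = 0.630170, PV = 2.835763
  t = 7.0000: CF_t = 104.500000, DF = 0.583490, PV = 60.974746
Price P = sum_t PV_t = 81.777705


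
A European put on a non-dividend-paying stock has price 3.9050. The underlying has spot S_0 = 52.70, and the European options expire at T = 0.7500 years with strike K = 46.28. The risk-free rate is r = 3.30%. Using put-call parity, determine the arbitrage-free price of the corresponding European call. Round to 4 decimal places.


Answer: Call price = 11.4564

Derivation:
Put-call parity: C - P = S_0 * exp(-qT) - K * exp(-rT).
S_0 * exp(-qT) = 52.7000 * 1.00000000 = 52.70000000
K * exp(-rT) = 46.2800 * 0.97555377 = 45.14862848
C = P + S*exp(-qT) - K*exp(-rT)
C = 3.9050 + 52.70000000 - 45.14862848 = 11.4564


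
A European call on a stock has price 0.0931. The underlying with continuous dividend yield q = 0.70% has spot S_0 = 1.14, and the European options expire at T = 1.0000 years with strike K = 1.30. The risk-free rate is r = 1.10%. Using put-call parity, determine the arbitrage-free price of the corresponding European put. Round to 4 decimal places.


Put-call parity: C - P = S_0 * exp(-qT) - K * exp(-rT).
S_0 * exp(-qT) = 1.1400 * 0.99302444 = 1.13204786
K * exp(-rT) = 1.3000 * 0.98906028 = 1.28577836
P = C - S*exp(-qT) + K*exp(-rT)
P = 0.0931 - 1.13204786 + 1.28577836 = 0.2468

Answer: Put price = 0.2468


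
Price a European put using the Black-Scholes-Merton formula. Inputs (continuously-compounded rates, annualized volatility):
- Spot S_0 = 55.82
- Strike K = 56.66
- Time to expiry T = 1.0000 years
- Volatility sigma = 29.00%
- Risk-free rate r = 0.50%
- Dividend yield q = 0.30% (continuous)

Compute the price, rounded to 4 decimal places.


Answer: Price = 6.8266

Derivation:
d1 = (ln(S/K) + (r - q + 0.5*sigma^2) * T) / (sigma * sqrt(T)) = 0.10039219
d2 = d1 - sigma * sqrt(T) = -0.18960781
exp(-rT) = 0.99501248; exp(-qT) = 0.99700450
P = K * exp(-rT) * N(-d2) - S_0 * exp(-qT) * N(-d1)
N(-d1) = 0.46001649; N(-d2) = 0.57519177
P = 56.6600 * 0.99501248 * 0.57519177 - 55.8200 * 0.99700450 * 0.46001649 = 6.8266


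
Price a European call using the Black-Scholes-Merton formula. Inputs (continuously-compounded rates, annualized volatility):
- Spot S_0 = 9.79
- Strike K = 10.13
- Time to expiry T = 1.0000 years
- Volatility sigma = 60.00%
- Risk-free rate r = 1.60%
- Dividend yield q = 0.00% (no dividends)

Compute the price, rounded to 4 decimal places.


d1 = (ln(S/K) + (r - q + 0.5*sigma^2) * T) / (sigma * sqrt(T)) = 0.26976690
d2 = d1 - sigma * sqrt(T) = -0.33023310
exp(-rT) = 0.98412732; exp(-qT) = 1.00000000
C = S_0 * exp(-qT) * N(d1) - K * exp(-rT) * N(d2)
N(d1) = 0.60633020; N(d2) = 0.37061192
C = 9.7900 * 1.00000000 * 0.60633020 - 10.1300 * 0.98412732 * 0.37061192 = 2.2413

Answer: Price = 2.2413


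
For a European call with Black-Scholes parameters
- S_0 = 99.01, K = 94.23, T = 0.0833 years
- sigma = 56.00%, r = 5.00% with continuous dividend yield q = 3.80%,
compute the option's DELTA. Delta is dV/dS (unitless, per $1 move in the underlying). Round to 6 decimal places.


d1 = 0.3931508231; d2 = 0.2315250825
phi(d1) = 0.3692718010; exp(-qT) = 0.9968396046; exp(-rT) = 0.9958436616
N(d1) = 0.6528959557
Delta = exp(-qT) * N(d1) = 0.9968396046 * 0.6528959557 = 0.650833

Answer: Delta = 0.650833


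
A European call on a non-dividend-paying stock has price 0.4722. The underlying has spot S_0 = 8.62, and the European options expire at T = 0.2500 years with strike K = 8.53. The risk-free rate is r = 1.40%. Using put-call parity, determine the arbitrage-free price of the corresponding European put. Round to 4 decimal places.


Put-call parity: C - P = S_0 * exp(-qT) - K * exp(-rT).
S_0 * exp(-qT) = 8.6200 * 1.00000000 = 8.62000000
K * exp(-rT) = 8.5300 * 0.99650612 = 8.50019719
P = C - S*exp(-qT) + K*exp(-rT)
P = 0.4722 - 8.62000000 + 8.50019719 = 0.3524

Answer: Put price = 0.3524


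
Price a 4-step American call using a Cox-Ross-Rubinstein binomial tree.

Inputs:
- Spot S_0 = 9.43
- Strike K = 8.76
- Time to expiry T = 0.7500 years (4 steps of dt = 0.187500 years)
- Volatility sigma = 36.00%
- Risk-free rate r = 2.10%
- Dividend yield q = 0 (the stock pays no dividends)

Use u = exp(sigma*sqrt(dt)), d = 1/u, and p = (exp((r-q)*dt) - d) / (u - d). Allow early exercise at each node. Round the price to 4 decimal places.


Answer: Price = V(0,0) = 1.5913

Derivation:
dt = T/N = 0.187500
u = exp(sigma*sqrt(dt)) = 1.168691; d = 1/u = 0.855658
p = (exp((r-q)*dt) - d) / (u - d) = 0.473711
Discount per step: exp(-r*dt) = 0.996070
Stock lattice S(k, i) with i counting down-moves:
  k=0: S(0,0) = 9.4300
  k=1: S(1,0) = 11.0208; S(1,1) = 8.0689
  k=2: S(2,0) = 12.8799; S(2,1) = 9.4300; S(2,2) = 6.9042
  k=3: S(3,0) = 15.0526; S(3,1) = 11.0208; S(3,2) = 8.0689; S(3,3) = 5.9076
  k=4: S(4,0) = 17.5918; S(4,1) = 12.8799; S(4,2) = 9.4300; S(4,3) = 6.9042; S(4,4) = 5.0549
Terminal payoffs V(N, i) = max(S_T - K, 0):
  V(4,0) = 8.831826; V(4,1) = 4.119865; V(4,2) = 0.670000; V(4,3) = 0.000000; V(4,4) = 0.000000
Backward induction: V(k, i) = exp(-r*dt) * [p * V(k+1, i) + (1-p) * V(k+1, i+1)]; then take max(V_cont, immediate exercise) for American.
  V(3,0) = exp(-r*dt) * [p*8.831826 + (1-p)*4.119865] = 6.327011; exercise = 6.292586; V(3,0) = max -> 6.327011
  V(3,1) = exp(-r*dt) * [p*4.119865 + (1-p)*0.670000] = 2.295184; exercise = 2.260759; V(3,1) = max -> 2.295184
  V(3,2) = exp(-r*dt) * [p*0.670000 + (1-p)*0.000000] = 0.316139; exercise = 0.000000; V(3,2) = max -> 0.316139
  V(3,3) = exp(-r*dt) * [p*0.000000 + (1-p)*0.000000] = 0.000000; exercise = 0.000000; V(3,3) = max -> 0.000000
  V(2,0) = exp(-r*dt) * [p*6.327011 + (1-p)*2.295184] = 4.188579; exercise = 4.119865; V(2,0) = max -> 4.188579
  V(2,1) = exp(-r*dt) * [p*2.295184 + (1-p)*0.316139] = 1.248708; exercise = 0.670000; V(2,1) = max -> 1.248708
  V(2,2) = exp(-r*dt) * [p*0.316139 + (1-p)*0.000000] = 0.149170; exercise = 0.000000; V(2,2) = max -> 0.149170
  V(1,0) = exp(-r*dt) * [p*4.188579 + (1-p)*1.248708] = 2.630977; exercise = 2.260759; V(1,0) = max -> 2.630977
  V(1,1) = exp(-r*dt) * [p*1.248708 + (1-p)*0.149170] = 0.667400; exercise = 0.000000; V(1,1) = max -> 0.667400
  V(0,0) = exp(-r*dt) * [p*2.630977 + (1-p)*0.667400] = 1.591290; exercise = 0.670000; V(0,0) = max -> 1.591290


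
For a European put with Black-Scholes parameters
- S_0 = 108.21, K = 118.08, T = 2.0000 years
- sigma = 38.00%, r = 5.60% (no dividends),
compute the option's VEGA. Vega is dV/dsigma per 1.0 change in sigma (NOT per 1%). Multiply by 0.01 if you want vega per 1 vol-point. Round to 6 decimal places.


Answer: Vega = 58.101757

Derivation:
d1 = 0.3146837731; d2 = -0.2227173806
phi(d1) = 0.3796705136; exp(-qT) = 1.0000000000; exp(-rT) = 0.8940442575
Vega = S * exp(-qT) * phi(d1) * sqrt(T) = 108.2100 * 1.0000000000 * 0.3796705136 * 1.4142135624 = 58.101757


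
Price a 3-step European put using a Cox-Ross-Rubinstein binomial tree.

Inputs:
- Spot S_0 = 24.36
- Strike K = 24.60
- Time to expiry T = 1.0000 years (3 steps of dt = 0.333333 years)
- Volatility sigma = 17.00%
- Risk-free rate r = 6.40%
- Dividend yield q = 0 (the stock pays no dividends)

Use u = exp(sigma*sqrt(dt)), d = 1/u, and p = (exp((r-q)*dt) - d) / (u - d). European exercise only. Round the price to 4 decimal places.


Answer: Price = V(0,0) = 1.1455

Derivation:
dt = T/N = 0.333333
u = exp(sigma*sqrt(dt)) = 1.103128; d = 1/u = 0.906513
p = (exp((r-q)*dt) - d) / (u - d) = 0.585151
Discount per step: exp(-r*dt) = 0.978893
Stock lattice S(k, i) with i counting down-moves:
  k=0: S(0,0) = 24.3600
  k=1: S(1,0) = 26.8722; S(1,1) = 22.0827
  k=2: S(2,0) = 29.6435; S(2,1) = 24.3600; S(2,2) = 20.0182
  k=3: S(3,0) = 32.7005; S(3,1) = 26.8722; S(3,2) = 22.0827; S(3,3) = 18.1468
Terminal payoffs V(N, i) = max(K - S_T, 0):
  V(3,0) = 0.000000; V(3,1) = 0.000000; V(3,2) = 2.517335; V(3,3) = 6.453208
Backward induction: V(k, i) = exp(-r*dt) * [p * V(k+1, i) + (1-p) * V(k+1, i+1)].
  V(2,0) = exp(-r*dt) * [p*0.000000 + (1-p)*0.000000] = 0.000000
  V(2,1) = exp(-r*dt) * [p*0.000000 + (1-p)*2.517335] = 1.022270
  V(2,2) = exp(-r*dt) * [p*2.517335 + (1-p)*6.453208] = 4.062528
  V(1,0) = exp(-r*dt) * [p*0.000000 + (1-p)*1.022270] = 0.415136
  V(1,1) = exp(-r*dt) * [p*1.022270 + (1-p)*4.062528] = 2.235318
  V(0,0) = exp(-r*dt) * [p*0.415136 + (1-p)*2.235318] = 1.145536


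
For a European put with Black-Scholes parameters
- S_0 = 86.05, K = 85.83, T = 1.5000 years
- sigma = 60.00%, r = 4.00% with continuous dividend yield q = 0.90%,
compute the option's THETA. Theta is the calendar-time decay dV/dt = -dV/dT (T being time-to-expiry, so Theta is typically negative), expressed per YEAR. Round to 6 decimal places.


Answer: Theta = -5.804879

Derivation:
d1 = 0.4341855657; d2 = -0.3006613571
phi(d1) = 0.3630563996; exp(-qT) = 0.9865907163; exp(-rT) = 0.9417645336
Theta = -S*exp(-qT)*phi(d1)*sigma/(2*sqrt(T)) + r*K*exp(-rT)*N(-d2) - q*S*exp(-qT)*N(-d1)
N(-d1) = 0.3320768470; N(-d2) = 0.6181636307; sqrt(T) = 1.2247448714
Term 1 = -86.0500 * 0.9865907163 * 0.3630563996 * 0.6000 / (2 * 1.2247448714) = -7.5498377900
Term 2 = 0.0400 * 85.8300 * 0.9417645336 * 0.6181636307 = 1.9986874476
Term 3 = -0.0090 * 86.0500 * 0.9865907163 * 0.3320768470 = -0.2537283560
Theta = -7.5498377900 + (1.9986874476) + (-0.2537283560) = -5.804879


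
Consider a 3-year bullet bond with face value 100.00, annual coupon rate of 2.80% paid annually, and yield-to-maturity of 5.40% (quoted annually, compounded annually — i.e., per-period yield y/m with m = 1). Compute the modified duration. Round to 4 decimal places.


Answer: Modified duration = 2.7664

Derivation:
Coupon per period c = face * coupon_rate / m = 2.800000
Periods per year m = 1; per-period yield y/m = 0.054000
Number of cashflows N = 3
Cashflows (t years, CF_t, discount factor 1/(1+y/m)^(m*t), PV):
  t = 1.0000: CF_t = 2.800000, DF = 0.948767, PV = 2.656546
  t = 2.0000: CF_t = 2.800000, DF = 0.900158, PV = 2.520443
  t = 3.0000: CF_t = 102.800000, DF = 0.854040, PV = 87.795303
Price P = sum_t PV_t = 92.972292
First compute Macaulay numerator sum_t t * PV_t:
  t * PV_t at t = 1.0000: 2.656546
  t * PV_t at t = 2.0000: 5.040885
  t * PV_t at t = 3.0000: 263.385909
Macaulay duration D = 271.083341 / 92.972292 = 2.915743
Modified duration = D / (1 + y/m) = 2.915743 / (1 + 0.054000) = 2.766360


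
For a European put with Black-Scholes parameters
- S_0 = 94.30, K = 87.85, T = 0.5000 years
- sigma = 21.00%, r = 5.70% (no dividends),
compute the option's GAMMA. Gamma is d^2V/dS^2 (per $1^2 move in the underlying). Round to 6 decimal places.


Answer: Gamma = 0.021613

Derivation:
d1 = 0.7433064395; d2 = 0.5948140154
phi(d1) = 0.3026462145; exp(-qT) = 1.0000000000; exp(-rT) = 0.9719022941
Gamma = exp(-qT) * phi(d1) / (S * sigma * sqrt(T)) = 1.0000000000 * 0.3026462145 / (94.3000 * 0.2100 * 0.7071067812) = 0.021613


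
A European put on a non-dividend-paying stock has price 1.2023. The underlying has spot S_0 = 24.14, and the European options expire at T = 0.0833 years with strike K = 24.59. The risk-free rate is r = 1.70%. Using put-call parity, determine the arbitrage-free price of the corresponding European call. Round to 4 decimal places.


Put-call parity: C - P = S_0 * exp(-qT) - K * exp(-rT).
S_0 * exp(-qT) = 24.1400 * 1.00000000 = 24.14000000
K * exp(-rT) = 24.5900 * 0.99858490 = 24.55520275
C = P + S*exp(-qT) - K*exp(-rT)
C = 1.2023 + 24.14000000 - 24.55520275 = 0.7871

Answer: Call price = 0.7871


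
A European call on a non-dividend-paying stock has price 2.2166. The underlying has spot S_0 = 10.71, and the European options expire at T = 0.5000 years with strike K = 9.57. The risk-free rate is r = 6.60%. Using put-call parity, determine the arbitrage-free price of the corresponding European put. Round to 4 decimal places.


Put-call parity: C - P = S_0 * exp(-qT) - K * exp(-rT).
S_0 * exp(-qT) = 10.7100 * 1.00000000 = 10.71000000
K * exp(-rT) = 9.5700 * 0.96753856 = 9.25934402
P = C - S*exp(-qT) + K*exp(-rT)
P = 2.2166 - 10.71000000 + 9.25934402 = 0.7659

Answer: Put price = 0.7659


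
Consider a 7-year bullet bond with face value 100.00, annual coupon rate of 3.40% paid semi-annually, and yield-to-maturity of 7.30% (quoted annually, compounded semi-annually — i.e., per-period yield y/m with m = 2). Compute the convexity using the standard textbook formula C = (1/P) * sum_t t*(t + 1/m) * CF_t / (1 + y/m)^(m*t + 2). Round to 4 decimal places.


Coupon per period c = face * coupon_rate / m = 1.700000
Periods per year m = 2; per-period yield y/m = 0.036500
Number of cashflows N = 14
Cashflows (t years, CF_t, discount factor 1/(1+y/m)^(m*t), PV):
  t = 0.5000: CF_t = 1.700000, DF = 0.964785, PV = 1.640135
  t = 1.0000: CF_t = 1.700000, DF = 0.930811, PV = 1.582378
  t = 1.5000: CF_t = 1.700000, DF = 0.898033, PV = 1.526655
  t = 2.0000: CF_t = 1.700000, DF = 0.866409, PV = 1.472895
  t = 2.5000: CF_t = 1.700000, DF = 0.835898, PV = 1.421027
  t = 3.0000: CF_t = 1.700000, DF = 0.806462, PV = 1.370986
  t = 3.5000: CF_t = 1.700000, DF = 0.778063, PV = 1.322707
  t = 4.0000: CF_t = 1.700000, DF = 0.750664, PV = 1.276129
  t = 4.5000: CF_t = 1.700000, DF = 0.724230, PV = 1.231190
  t = 5.0000: CF_t = 1.700000, DF = 0.698726, PV = 1.187834
  t = 5.5000: CF_t = 1.700000, DF = 0.674121, PV = 1.146005
  t = 6.0000: CF_t = 1.700000, DF = 0.650382, PV = 1.105649
  t = 6.5000: CF_t = 1.700000, DF = 0.627479, PV = 1.066714
  t = 7.0000: CF_t = 101.700000, DF = 0.605382, PV = 61.567379
Price P = sum_t PV_t = 78.917684
Convexity numerator sum_t t*(t + 1/m) * CF_t / (1+y/m)^(m*t + 2):
  t = 0.5000: term = 0.763328
  t = 1.0000: term = 2.209342
  t = 1.5000: term = 4.263082
  t = 2.0000: term = 6.854931
  t = 2.5000: term = 9.920305
  t = 3.0000: term = 13.399351
  t = 3.5000: term = 17.236663
  t = 4.0000: term = 21.381017
  t = 4.5000: term = 25.785115
  t = 5.0000: term = 30.405345
  t = 5.5000: term = 35.201557
  t = 6.0000: term = 40.136846
  t = 6.5000: term = 45.177347
  t = 7.0000: term = 3008.647816
Convexity = (1/P) * sum = 3261.382045 / 78.917684 = 41.326378

Answer: Convexity = 41.3264


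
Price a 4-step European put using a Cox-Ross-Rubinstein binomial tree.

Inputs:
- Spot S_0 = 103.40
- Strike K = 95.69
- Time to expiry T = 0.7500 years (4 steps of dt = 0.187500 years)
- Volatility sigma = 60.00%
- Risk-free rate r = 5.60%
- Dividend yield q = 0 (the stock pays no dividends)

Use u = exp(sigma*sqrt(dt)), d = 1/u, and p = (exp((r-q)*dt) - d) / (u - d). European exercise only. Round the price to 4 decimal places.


dt = T/N = 0.187500
u = exp(sigma*sqrt(dt)) = 1.296681; d = 1/u = 0.771200
p = (exp((r-q)*dt) - d) / (u - d) = 0.455498
Discount per step: exp(-r*dt) = 0.989555
Stock lattice S(k, i) with i counting down-moves:
  k=0: S(0,0) = 103.4000
  k=1: S(1,0) = 134.0768; S(1,1) = 79.7421
  k=2: S(2,0) = 173.8548; S(2,1) = 103.4000; S(2,2) = 61.4971
  k=3: S(3,0) = 225.4341; S(3,1) = 134.0768; S(3,2) = 79.7421; S(3,3) = 47.4265
  k=4: S(4,0) = 292.3160; S(4,1) = 173.8548; S(4,2) = 103.4000; S(4,3) = 61.4971; S(4,4) = 36.5753
Terminal payoffs V(N, i) = max(K - S_T, 0):
  V(4,0) = 0.000000; V(4,1) = 0.000000; V(4,2) = 0.000000; V(4,3) = 34.192918; V(4,4) = 59.114651
Backward induction: V(k, i) = exp(-r*dt) * [p * V(k+1, i) + (1-p) * V(k+1, i+1)].
  V(3,0) = exp(-r*dt) * [p*0.000000 + (1-p)*0.000000] = 0.000000
  V(3,1) = exp(-r*dt) * [p*0.000000 + (1-p)*0.000000] = 0.000000
  V(3,2) = exp(-r*dt) * [p*0.000000 + (1-p)*34.192918] = 18.423646
  V(3,3) = exp(-r*dt) * [p*34.192918 + (1-p)*59.114651] = 47.263966
  V(2,0) = exp(-r*dt) * [p*0.000000 + (1-p)*0.000000] = 0.000000
  V(2,1) = exp(-r*dt) * [p*0.000000 + (1-p)*18.423646] = 9.926930
  V(2,2) = exp(-r*dt) * [p*18.423646 + (1-p)*47.263966] = 33.770797
  V(1,0) = exp(-r*dt) * [p*0.000000 + (1-p)*9.926930] = 5.348776
  V(1,1) = exp(-r*dt) * [p*9.926930 + (1-p)*33.770797] = 22.670668
  V(0,0) = exp(-r*dt) * [p*5.348776 + (1-p)*22.670668] = 14.626197

Answer: Price = V(0,0) = 14.6262
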